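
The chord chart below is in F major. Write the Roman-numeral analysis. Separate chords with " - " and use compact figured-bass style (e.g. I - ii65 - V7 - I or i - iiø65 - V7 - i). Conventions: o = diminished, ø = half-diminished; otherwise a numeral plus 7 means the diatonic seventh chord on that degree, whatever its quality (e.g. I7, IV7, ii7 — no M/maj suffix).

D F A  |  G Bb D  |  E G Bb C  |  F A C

vi - ii - V65 - I

D-F-A has root D, degree 6 in F major, so vi.
G-Bb-D: minor triad on G = scale degree 2 → ii.
E-G-Bb-C has root C, degree 5 in F major, so V65.
F-A-C: root F is the tonic; major triad there is I.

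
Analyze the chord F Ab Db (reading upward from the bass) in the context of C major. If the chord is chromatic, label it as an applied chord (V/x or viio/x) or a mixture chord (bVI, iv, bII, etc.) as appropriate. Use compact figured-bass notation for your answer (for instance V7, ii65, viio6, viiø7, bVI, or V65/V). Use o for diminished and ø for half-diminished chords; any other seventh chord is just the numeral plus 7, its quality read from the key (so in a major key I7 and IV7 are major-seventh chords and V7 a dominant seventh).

bII6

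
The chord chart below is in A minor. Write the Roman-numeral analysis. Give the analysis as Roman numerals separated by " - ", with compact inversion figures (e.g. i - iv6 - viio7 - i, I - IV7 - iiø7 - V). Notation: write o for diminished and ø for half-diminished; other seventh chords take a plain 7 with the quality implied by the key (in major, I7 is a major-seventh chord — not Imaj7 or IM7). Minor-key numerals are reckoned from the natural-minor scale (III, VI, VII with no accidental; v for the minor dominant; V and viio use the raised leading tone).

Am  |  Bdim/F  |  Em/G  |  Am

Am: minor triad on A = scale degree 1 → i.
Bdim/F has root B, degree 2 in A minor, so iio64.
Em/G: minor triad on E = scale degree 5 → v6.
Am: minor triad on A = scale degree 1 → i.

i - iio64 - v6 - i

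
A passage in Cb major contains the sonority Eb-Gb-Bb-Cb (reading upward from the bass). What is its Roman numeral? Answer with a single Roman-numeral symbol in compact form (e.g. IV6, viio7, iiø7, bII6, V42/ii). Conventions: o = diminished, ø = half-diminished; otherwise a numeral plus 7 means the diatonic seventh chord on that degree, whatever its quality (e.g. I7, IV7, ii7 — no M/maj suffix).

I65

The pitches Cb-Eb-Gb-Bb form a major seventh chord rooted on Cb.
In Cb major, Cb is the tonic; the diatonic major seventh chord there is I7.
With Eb in the bass the chord is in first inversion, so the figured bass is 65.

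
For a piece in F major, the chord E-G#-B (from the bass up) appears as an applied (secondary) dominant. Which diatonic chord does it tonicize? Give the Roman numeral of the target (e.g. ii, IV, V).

iii

The chord is a major triad on E.
A dominant resolves down a perfect fifth: E → A. In F major, A is scale degree 3, i.e. iii.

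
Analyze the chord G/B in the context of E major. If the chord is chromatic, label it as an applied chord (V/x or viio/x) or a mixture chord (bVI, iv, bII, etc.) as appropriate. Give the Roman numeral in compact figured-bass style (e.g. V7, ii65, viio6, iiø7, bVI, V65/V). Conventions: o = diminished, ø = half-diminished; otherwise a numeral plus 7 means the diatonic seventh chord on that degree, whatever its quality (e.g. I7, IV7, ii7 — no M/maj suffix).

Stacked in thirds the chord is G-B-D: a major triad on G.
G is the lowered third degree of E major (diatonic 3 would be G#). This is a major triad on the lowered third degree, borrowed from the parallel minor.
With B in the bass the chord is in first inversion, so the figured bass is 6.

bIII6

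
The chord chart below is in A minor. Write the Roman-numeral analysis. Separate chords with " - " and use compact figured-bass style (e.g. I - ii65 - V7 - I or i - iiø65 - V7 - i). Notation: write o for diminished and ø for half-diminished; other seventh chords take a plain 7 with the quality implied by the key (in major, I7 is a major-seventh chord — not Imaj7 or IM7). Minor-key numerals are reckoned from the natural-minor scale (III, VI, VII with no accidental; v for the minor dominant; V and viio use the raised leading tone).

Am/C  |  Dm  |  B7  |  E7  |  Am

Am/C has root A, degree 1 in A minor, so i6.
Dm has root D, degree 4 in A minor, so iv.
B7: chromatic; B is V of V, so V7/V.
E7: root E is the dominant; dominant seventh chord there is V7.
Am has root A, degree 1 in A minor, so i.

i6 - iv - V7/V - V7 - i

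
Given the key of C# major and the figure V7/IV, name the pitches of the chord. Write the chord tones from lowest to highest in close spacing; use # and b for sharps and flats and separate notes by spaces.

C# E# G# B

The slash means an applied dominant: we want the dominant of IV. In C# major, IV is F# major, and its dominant is built on C#.
Building a dominant seventh chord on C# gives C#-E#-G#-B.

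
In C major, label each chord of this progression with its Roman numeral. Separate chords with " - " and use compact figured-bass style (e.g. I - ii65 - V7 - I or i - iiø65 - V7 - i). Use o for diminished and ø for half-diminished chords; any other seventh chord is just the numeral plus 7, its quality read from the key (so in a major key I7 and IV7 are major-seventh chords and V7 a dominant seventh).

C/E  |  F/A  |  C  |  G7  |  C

I6 - IV6 - I - V7 - I

C/E: root C is the tonic; major triad there is I6.
F/A: root F is the subdominant; major triad there is IV6.
C: root C is the tonic; major triad there is I.
G7: dominant seventh chord on G = scale degree 5 → V7.
C: root C is the tonic; major triad there is I.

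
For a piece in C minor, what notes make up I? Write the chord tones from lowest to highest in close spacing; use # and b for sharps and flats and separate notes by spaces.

I is the major tonic (Picardy third), borrowed from the parallel major. In C minor that root is C.
So the chord is C-E-G.

C E G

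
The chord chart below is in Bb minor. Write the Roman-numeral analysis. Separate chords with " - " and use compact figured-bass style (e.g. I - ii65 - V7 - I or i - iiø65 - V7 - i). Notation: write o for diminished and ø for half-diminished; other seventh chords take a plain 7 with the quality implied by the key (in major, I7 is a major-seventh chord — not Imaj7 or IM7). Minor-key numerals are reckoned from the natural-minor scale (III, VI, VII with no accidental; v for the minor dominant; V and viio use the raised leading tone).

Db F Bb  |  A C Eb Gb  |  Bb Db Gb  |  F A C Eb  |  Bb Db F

i6 - viio7 - VI6 - V7 - i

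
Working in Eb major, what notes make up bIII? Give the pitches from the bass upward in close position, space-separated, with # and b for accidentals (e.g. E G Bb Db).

Gb Bb Db

bIII is a major triad on the lowered third degree, borrowed from the parallel minor. In Eb major that root is Gb.
So the chord is Gb-Bb-Db, a major triad.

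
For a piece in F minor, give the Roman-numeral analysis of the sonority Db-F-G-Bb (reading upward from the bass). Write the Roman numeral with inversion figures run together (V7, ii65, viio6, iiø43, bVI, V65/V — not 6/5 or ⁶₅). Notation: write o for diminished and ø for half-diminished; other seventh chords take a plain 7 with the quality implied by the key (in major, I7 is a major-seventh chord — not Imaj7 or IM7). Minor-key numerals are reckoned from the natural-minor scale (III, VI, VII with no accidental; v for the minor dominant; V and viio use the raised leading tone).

Stacked in thirds the chord is G-Bb-Db-F: a half-diminished seventh chord on G.
G is scale degree 2 in F minor, and a half-diminished seventh chord on that degree is written iiø7.
With Db in the bass the chord is in second inversion, so the figured bass is 43.

iiø43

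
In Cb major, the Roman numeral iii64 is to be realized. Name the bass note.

iii in Cb major has root Eb; the chord is Eb-Gb-Bb.
The figure 64 means second inversion — the fifth is in the bass.

Bb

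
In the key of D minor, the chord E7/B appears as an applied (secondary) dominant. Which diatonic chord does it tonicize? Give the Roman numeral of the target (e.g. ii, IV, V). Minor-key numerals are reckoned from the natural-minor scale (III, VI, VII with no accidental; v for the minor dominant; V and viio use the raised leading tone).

The chord is a dominant seventh chord on E.
A dominant resolves down a perfect fifth: E → A. In D minor, A is scale degree 5, i.e. V.

V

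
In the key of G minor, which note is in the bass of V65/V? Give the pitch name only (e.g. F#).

The applied chord V65/V is rooted on A: A-C#-E-G.
The figure 65 means first inversion — the third is in the bass.

C#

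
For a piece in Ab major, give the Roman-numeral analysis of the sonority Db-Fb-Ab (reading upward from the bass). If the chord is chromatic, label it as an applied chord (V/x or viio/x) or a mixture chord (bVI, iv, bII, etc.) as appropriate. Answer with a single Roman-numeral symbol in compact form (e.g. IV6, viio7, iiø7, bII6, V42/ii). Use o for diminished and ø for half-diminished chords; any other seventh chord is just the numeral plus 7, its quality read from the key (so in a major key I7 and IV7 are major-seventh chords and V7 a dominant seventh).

iv

The pitches Db-Fb-Ab form a minor triad rooted on Db.
Db is the fourth degree of Ab major. This is the minor subdominant, borrowed from the parallel minor.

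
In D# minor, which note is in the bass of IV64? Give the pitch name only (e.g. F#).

IV in D# minor has root G#; the chord is G#-B#-D#.
The figure 64 means second inversion — the fifth is in the bass.

D#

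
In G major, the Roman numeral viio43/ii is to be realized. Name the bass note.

The applied chord viio43/ii is rooted on G#: G#-B-D-F.
The figure 43 means second inversion — the fifth is in the bass.

D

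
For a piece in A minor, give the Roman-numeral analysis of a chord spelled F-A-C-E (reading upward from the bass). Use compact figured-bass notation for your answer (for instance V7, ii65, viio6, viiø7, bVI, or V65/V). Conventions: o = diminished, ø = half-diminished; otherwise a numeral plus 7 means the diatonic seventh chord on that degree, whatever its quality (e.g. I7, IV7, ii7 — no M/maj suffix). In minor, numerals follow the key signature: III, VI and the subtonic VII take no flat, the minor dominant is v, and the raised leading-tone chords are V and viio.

The pitches F-A-C-E form a major seventh chord rooted on F.
In A minor, F is the submediant; the diatonic major seventh chord there is VI7.

VI7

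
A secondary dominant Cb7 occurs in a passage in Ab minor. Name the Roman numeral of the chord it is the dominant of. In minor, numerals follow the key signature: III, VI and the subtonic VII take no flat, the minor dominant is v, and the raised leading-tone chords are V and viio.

VI

The chord is a dominant seventh chord on Cb.
A dominant resolves down a perfect fifth: Cb → Fb. In Ab minor, Fb is scale degree 6, i.e. VI.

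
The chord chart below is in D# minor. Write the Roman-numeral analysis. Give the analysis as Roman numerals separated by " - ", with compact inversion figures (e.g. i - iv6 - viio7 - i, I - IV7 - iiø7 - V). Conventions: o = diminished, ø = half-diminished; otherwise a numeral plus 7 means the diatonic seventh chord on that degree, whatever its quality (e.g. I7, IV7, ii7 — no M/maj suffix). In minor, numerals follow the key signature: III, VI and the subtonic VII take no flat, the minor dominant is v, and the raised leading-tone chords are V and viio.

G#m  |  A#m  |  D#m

G#m: minor triad on G# = scale degree 4 → iv.
A#m: root A# is the dominant; minor triad there is v.
D#m: root D# is the tonic; minor triad there is i.

iv - v - i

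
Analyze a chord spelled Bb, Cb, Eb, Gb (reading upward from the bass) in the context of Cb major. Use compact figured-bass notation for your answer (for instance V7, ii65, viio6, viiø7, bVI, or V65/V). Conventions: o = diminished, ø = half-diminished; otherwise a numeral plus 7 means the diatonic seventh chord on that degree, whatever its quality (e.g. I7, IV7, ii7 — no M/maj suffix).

I42

The pitches Cb-Eb-Gb-Bb form a major seventh chord rooted on Cb.
Cb is scale degree 1 in Cb major, and a major seventh chord on that degree is written I7.
With Bb in the bass the chord is in third inversion, so the figured bass is 42.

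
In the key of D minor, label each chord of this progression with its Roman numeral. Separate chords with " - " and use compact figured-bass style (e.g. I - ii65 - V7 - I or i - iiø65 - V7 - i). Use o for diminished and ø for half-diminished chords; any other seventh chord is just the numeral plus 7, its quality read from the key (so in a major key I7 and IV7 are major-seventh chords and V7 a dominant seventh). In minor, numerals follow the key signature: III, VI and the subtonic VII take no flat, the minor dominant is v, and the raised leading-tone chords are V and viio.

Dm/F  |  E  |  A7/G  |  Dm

Dm/F: root D is the tonic; minor triad there is i6.
E is the secondary dominant of V (major triad on E): V/V.
A7/G has root A, degree 5 in D minor, so V42.
Dm has root D, degree 1 in D minor, so i.

i6 - V/V - V42 - i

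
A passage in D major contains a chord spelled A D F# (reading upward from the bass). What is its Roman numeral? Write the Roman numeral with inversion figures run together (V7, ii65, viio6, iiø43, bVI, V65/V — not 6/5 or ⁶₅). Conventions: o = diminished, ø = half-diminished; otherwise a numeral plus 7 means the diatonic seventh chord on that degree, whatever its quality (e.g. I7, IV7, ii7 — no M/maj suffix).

Stacked in thirds the chord is D-F#-A: a major triad on D.
In D major, D is the tonic; the diatonic major triad there is I.
With A in the bass the chord is in second inversion, so the figured bass is 64.

I64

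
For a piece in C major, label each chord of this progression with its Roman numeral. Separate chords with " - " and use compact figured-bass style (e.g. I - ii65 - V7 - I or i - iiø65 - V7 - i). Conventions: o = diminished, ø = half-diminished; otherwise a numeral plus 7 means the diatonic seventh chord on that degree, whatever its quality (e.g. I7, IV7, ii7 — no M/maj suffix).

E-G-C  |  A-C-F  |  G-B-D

I6 - IV6 - V

E-G-C has root C, degree 1 in C major, so I6.
A-C-F has root F, degree 4 in C major, so IV6.
G-B-D has root G, degree 5 in C major, so V.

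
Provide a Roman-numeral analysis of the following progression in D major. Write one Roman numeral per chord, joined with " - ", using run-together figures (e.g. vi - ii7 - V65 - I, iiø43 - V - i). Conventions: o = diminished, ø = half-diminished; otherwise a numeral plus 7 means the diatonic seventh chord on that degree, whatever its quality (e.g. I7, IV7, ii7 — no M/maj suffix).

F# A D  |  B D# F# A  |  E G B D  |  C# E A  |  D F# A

I6 - V7/ii - ii7 - V6 - I

F#-A-D: major triad on D = scale degree 1 → I6.
B-D#-F#-A: a dominant seventh chord on B, the applied dominant of ii → V7/ii.
E-G-B-D: root E is the supertonic; minor seventh chord there is ii7.
C#-E-A has root A, degree 5 in D major, so V6.
D-F#-A: root D is the tonic; major triad there is I.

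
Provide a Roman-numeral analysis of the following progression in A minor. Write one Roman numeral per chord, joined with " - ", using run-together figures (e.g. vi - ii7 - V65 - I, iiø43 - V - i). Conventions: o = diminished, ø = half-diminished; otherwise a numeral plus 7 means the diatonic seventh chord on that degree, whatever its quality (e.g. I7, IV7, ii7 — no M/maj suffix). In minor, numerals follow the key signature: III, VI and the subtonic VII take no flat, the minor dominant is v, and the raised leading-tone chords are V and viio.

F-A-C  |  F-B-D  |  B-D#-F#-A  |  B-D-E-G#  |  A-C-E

VI - iio64 - V7/V - V43 - i

F-A-C: root F is the submediant; major triad there is VI.
F-B-D has root B, degree 2 in A minor, so iio64.
B-D#-F#-A: a dominant seventh chord on B, the applied dominant of V → V7/V.
B-D-E-G# has root E, degree 5 in A minor, so V43.
A-C-E has root A, degree 1 in A minor, so i.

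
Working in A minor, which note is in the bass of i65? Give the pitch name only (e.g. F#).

i in A minor has root A; the chord is A-C-E-G.
The figure 65 means first inversion — the third is in the bass.

C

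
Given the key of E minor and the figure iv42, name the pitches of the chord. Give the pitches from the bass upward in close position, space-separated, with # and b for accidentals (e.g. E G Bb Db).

In E minor, the fourth degree is A, and the diatonic chord built there is a minor seventh chord.
Stacking thirds from A gives A-C-E-G.
With the 42 figure the chord is in third inversion; from the bass G upward in close position it reads G-A-C-E.

G A C E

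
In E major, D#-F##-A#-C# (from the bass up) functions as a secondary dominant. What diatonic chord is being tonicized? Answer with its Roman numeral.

iii

The chord is a dominant seventh chord on D#.
A dominant resolves down a perfect fifth: D# → G#. In E major, G# is scale degree 3, i.e. iii.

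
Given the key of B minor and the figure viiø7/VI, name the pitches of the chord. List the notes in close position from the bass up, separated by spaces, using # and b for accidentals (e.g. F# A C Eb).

viiø7/VI is a secondary leading-tone chord. The target VI is G in B minor; the applied chord is rooted a semitone below, on F#.
Building a half-diminished seventh chord on F# gives F#-A-C-E.

F# A C E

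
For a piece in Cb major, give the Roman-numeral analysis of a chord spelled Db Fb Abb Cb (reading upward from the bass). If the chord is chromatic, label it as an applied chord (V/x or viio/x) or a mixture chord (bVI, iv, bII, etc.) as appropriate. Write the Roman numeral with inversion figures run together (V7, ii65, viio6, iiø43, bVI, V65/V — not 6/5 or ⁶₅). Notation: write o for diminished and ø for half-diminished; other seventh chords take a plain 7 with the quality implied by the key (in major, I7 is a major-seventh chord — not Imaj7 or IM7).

iiø7

Stacked in thirds the chord is Db-Fb-Abb-Cb: a half-diminished seventh chord on Db.
Db is the second degree of Cb major. This is the half-diminished supertonic seventh, borrowed from the parallel minor.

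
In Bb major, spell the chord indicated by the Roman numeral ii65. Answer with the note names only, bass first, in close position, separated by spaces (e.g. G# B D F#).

Eb G Bb C

The numeral's case and figure indicate a minor seventh chord. In Bb major its root, the supertonic, is C.
That chord is spelled C-Eb-G-Bb.
With the 65 figure the chord is in first inversion; from the bass Eb upward in close position it reads Eb-G-Bb-C.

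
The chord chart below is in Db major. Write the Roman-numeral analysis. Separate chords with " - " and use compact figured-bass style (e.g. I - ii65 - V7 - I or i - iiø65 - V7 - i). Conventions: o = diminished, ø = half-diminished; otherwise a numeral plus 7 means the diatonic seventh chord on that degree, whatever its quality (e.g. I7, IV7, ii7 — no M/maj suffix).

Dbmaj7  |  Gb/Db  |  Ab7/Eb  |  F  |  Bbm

Dbmaj7 has root Db, degree 1 in Db major, so I7.
Gb/Db has root Gb, degree 4 in Db major, so IV64.
Ab7/Eb: dominant seventh chord on Ab = scale degree 5 → V43.
F: a major triad on F, the applied dominant of vi → V/vi.
Bbm: minor triad on Bb = scale degree 6 → vi.

I7 - IV64 - V43 - V/vi - vi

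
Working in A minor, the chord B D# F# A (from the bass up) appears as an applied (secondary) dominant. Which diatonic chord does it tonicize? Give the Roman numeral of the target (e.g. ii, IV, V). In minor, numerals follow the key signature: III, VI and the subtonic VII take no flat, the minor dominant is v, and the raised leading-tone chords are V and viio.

V

The chord is a dominant seventh chord on B.
A dominant resolves down a perfect fifth: B → E. In A minor, E is scale degree 5, i.e. V.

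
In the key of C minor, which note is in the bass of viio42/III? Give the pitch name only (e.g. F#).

Cb

The applied chord viio42/III is rooted on D: D-F-Ab-Cb.
The figure 42 means third inversion — the seventh is in the bass.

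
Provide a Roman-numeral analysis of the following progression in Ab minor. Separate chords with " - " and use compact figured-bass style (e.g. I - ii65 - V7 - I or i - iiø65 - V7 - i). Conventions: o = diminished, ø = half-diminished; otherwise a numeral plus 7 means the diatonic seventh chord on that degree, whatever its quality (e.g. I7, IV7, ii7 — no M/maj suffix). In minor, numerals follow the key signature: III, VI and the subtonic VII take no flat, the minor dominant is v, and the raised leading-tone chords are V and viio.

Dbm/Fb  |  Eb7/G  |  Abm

Dbm/Fb has root Db, degree 4 in Ab minor, so iv6.
Eb7/G has root Eb, degree 5 in Ab minor, so V65.
Abm: root Ab is the tonic; minor triad there is i.

iv6 - V65 - i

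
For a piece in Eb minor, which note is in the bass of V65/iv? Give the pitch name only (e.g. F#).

G

The applied chord V65/iv is rooted on Eb: Eb-G-Bb-Db.
The figure 65 means first inversion — the third is in the bass.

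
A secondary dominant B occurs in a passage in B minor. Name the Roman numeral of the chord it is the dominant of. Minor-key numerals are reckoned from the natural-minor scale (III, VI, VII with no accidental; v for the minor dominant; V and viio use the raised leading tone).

iv

The chord is a major triad on B.
A dominant resolves down a perfect fifth: B → E. In B minor, E is scale degree 4, i.e. iv.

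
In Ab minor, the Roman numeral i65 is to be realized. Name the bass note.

i in Ab minor has root Ab; the chord is Ab-Cb-Eb-Gb.
The figure 65 means first inversion — the third is in the bass.

Cb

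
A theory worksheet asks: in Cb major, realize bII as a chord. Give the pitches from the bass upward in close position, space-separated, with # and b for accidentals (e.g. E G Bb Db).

Dbb Fb Abb

bII is the Neapolitan chord — a major triad on the lowered second degree. In Cb major that root is Dbb.
So the chord is Dbb-Fb-Abb.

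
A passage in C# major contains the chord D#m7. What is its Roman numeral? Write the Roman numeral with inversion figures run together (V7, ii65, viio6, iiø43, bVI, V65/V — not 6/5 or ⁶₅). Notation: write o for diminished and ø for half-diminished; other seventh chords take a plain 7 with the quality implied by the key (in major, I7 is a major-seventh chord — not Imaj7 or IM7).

ii7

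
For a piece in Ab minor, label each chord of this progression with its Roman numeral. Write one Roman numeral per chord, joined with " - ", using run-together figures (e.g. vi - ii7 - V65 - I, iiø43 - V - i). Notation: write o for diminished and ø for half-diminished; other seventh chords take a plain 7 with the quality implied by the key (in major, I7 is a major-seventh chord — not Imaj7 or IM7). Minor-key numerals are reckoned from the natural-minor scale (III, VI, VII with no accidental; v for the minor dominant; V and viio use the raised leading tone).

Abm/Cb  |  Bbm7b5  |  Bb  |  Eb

Abm/Cb has root Ab, degree 1 in Ab minor, so i6.
Bbm7b5: root Bb is the supertonic; half-diminished seventh chord there is iiø7.
Bb is the secondary dominant of V (major triad on Bb): V/V.
Eb: root Eb is the dominant; major triad there is V.

i6 - iiø7 - V/V - V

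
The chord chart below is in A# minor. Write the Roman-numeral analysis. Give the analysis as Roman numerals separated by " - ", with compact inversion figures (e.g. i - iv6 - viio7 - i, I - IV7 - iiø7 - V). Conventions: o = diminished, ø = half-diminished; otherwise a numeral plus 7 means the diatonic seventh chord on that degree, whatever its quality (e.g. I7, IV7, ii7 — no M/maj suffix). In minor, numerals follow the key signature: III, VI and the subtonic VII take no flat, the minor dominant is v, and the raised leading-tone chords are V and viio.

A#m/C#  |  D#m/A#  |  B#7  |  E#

i6 - iv64 - V7/V - V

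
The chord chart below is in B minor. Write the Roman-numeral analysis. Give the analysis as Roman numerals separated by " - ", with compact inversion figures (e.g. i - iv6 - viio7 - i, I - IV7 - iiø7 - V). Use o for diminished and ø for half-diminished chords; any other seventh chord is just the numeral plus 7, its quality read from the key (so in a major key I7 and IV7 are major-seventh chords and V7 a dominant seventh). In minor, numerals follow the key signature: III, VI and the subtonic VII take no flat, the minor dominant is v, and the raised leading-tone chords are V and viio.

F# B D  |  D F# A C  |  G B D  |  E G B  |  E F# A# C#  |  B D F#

i64 - V7/VI - VI - iv - V42 - i

F#-B-D: root B is the tonic; minor triad there is i64.
D-F#-A-C: a dominant seventh chord on D, the applied dominant of VI → V7/VI.
G-B-D has root G, degree 6 in B minor, so VI.
E-G-B: root E is the subdominant; minor triad there is iv.
E-F#-A#-C#: root F# is the dominant; dominant seventh chord there is V42.
B-D-F#: root B is the tonic; minor triad there is i.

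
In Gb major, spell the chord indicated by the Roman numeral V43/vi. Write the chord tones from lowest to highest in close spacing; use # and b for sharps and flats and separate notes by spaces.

F Ab Bb D

V43/vi is a secondary dominant — the dominant seventh of vi. vi in Gb major is Eb, so the applied chord's root is Bb, a perfect fifth above.
Building a dominant seventh chord on Bb gives Bb-D-F-Ab.
The figured bass 43 indicates second inversion, placing the fifth (F) in the bass: F-Ab-Bb-D.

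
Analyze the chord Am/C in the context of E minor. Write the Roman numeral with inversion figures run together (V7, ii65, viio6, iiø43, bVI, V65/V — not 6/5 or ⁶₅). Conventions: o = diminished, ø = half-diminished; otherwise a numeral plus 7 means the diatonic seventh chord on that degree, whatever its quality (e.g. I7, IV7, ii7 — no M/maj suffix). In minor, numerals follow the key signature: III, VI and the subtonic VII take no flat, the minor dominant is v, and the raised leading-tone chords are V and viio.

iv6

The pitches A-C-E form a minor triad rooted on A.
In E minor, A is the subdominant; the diatonic minor triad there is iv.
With C in the bass the chord is in first inversion, so the figured bass is 6.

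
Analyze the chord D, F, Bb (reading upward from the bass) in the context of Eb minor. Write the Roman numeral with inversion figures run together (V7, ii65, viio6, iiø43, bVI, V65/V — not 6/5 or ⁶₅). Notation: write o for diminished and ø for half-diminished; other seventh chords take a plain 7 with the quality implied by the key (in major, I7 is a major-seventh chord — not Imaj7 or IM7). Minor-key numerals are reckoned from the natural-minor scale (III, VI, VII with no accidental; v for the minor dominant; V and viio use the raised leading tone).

V6

The pitches Bb-D-F form a major triad rooted on Bb.
Bb is scale degree 5 in Eb minor, and a major triad on that degree is written V.
With D in the bass the chord is in first inversion, so the figured bass is 6.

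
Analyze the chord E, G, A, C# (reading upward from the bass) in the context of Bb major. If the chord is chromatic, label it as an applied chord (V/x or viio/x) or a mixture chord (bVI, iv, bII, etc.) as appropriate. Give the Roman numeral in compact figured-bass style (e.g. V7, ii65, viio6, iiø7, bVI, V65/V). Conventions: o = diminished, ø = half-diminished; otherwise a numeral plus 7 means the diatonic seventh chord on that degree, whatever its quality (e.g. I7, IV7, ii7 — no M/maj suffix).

Stacked in thirds the chord is A-C#-E-G: a dominant seventh chord on A.
A is not a diatonic chord root with this quality in Bb major, but it lies a perfect fifth above D (iii), so the chord functions as an applied dominant of iii.
With E in the bass the chord is in second inversion, so the figured bass is 43.

V43/iii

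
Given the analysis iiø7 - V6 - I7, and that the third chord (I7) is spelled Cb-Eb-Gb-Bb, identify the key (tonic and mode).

Cb major

The anchor chord is a major seventh chord on Cb, labeled I7.
If Cb is scale degree 1 and the mode makes that degree carry a major seventh chord, the tonic is Cb and the mode is major.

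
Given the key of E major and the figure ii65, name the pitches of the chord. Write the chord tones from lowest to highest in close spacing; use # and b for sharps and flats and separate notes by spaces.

A C# E F#

In E major, scale degree 2 is F#, and the diatonic chord built there is a minor seventh chord.
Stacking thirds from F# gives F#-A-C#-E.
With the 65 figure the chord is in first inversion; from the bass A upward in close position it reads A-C#-E-F#.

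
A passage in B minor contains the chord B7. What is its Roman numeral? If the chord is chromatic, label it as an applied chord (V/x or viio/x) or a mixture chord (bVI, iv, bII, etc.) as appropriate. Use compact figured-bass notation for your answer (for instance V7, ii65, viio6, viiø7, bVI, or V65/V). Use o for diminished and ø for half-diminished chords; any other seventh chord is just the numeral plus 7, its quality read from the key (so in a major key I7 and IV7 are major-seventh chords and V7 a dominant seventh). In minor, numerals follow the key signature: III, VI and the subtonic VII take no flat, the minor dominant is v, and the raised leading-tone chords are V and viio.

Stacked in thirds the chord is B-D#-F#-A: a dominant seventh chord on B.
B is not a diatonic chord root with this quality in B minor, but it lies a perfect fifth above E (iv), so the chord functions as an applied dominant of iv.

V7/iv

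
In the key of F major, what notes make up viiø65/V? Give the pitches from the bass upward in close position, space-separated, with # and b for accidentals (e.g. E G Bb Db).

D F A B

The slash marks an applied leading-tone chord: viio of V. In F major, V is C, so the leading tone to it is B, a half step below.
Building a half-diminished seventh chord on B gives B-D-F-A.
With the 65 figure the chord is in first inversion; from the bass D upward in close position it reads D-F-A-B.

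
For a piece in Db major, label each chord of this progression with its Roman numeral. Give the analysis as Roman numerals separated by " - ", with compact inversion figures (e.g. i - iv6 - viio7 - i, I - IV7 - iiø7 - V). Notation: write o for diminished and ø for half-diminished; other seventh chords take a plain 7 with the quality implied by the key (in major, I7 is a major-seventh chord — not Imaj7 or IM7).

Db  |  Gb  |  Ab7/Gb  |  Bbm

I - IV - V42 - vi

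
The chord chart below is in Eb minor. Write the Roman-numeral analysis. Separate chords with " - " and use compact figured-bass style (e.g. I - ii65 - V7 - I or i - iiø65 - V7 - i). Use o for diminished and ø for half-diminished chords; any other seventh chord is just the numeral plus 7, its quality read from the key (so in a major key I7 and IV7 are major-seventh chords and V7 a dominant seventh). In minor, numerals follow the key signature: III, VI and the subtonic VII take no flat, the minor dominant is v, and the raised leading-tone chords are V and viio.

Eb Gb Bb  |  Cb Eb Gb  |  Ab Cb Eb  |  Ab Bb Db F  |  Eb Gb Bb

i - VI - iv - v42 - i

Eb-Gb-Bb: root Eb is the tonic; minor triad there is i.
Cb-Eb-Gb: root Cb is the submediant; major triad there is VI.
Ab-Cb-Eb: root Ab is the subdominant; minor triad there is iv.
Ab-Bb-Db-F: minor seventh chord on Bb = scale degree 5 → v42.
Eb-Gb-Bb has root Eb, degree 1 in Eb minor, so i.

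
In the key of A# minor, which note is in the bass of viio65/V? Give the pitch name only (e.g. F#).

F##

The applied chord viio65/V is rooted on D##: D##-F##-A#-C#.
The figure 65 means first inversion — the third is in the bass.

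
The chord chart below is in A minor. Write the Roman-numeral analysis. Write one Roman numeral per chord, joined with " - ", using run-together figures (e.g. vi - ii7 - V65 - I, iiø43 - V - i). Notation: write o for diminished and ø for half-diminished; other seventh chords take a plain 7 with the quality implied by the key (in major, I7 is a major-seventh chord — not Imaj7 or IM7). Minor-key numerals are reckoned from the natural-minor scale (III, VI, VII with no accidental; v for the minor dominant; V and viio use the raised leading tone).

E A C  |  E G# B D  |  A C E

E-A-C: root A is the tonic; minor triad there is i64.
E-G#-B-D: root E is the dominant; dominant seventh chord there is V7.
A-C-E: minor triad on A = scale degree 1 → i.

i64 - V7 - i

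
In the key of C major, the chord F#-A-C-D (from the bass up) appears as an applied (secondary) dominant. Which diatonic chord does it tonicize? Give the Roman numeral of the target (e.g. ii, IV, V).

The chord is a dominant seventh chord on D.
A dominant resolves down a perfect fifth: D → G. In C major, G is scale degree 5, i.e. V.

V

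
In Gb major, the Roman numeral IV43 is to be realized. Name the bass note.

IV in Gb major has root Cb; the chord is Cb-Eb-Gb-Bb.
The figure 43 means second inversion — the fifth is in the bass.

Gb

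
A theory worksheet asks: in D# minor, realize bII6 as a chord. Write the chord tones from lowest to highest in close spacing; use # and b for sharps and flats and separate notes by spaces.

G# B E

Scale degree 2 in D# minor is E#; lowering it a half step gives E. bII6 is the Neapolitan sixth — a major triad on the lowered second degree, here in its customary first inversion.
So the chord is E-G#-B.
With the 6 figure the chord is in first inversion; from the bass G# upward in close position it reads G#-B-E.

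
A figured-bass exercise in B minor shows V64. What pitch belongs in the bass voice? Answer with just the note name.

C#

V in B minor has root F#; the chord is F#-A#-C#.
The figure 64 means second inversion — the fifth is in the bass.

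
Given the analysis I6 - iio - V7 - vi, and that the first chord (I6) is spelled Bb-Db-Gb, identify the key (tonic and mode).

Gb major

The chord Gb/Bb is a major triad rooted on Gb; its label is I6.
If Gb is scale degree 1 and the mode makes that degree carry a major triad, the tonic is Gb and the mode is major.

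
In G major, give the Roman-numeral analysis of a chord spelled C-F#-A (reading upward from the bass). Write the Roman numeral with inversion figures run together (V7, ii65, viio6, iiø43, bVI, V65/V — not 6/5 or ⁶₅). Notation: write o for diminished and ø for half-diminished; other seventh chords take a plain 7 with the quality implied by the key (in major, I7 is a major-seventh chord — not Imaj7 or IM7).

Stacked in thirds the chord is F#-A-C: a diminished triad on F#.
F# is scale degree 7 in G major, and a diminished triad on that degree is written viio.
With C in the bass the chord is in second inversion, so the figured bass is 64.

viio64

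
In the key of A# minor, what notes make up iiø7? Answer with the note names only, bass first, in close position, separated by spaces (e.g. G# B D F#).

The numeral's case and figure indicate a half-diminished seventh chord. In A# minor its root, scale degree 2, is B#.
That chord is spelled B#-D#-F#-A#.

B# D# F# A#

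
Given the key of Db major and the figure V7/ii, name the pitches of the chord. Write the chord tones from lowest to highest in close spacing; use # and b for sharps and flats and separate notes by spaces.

The slash means an applied dominant: we want the dominant of ii. In Db major, ii is Eb minor, and its dominant is built on Bb.
Building a dominant seventh chord on Bb gives Bb-D-F-Ab.

Bb D F Ab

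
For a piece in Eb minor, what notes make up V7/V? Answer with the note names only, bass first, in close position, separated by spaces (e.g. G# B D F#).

The slash means an applied dominant: we want the dominant of V. In Eb minor, V is Bb major, and its dominant is built on F.
Building a dominant seventh chord on F gives F-A-C-Eb.

F A C Eb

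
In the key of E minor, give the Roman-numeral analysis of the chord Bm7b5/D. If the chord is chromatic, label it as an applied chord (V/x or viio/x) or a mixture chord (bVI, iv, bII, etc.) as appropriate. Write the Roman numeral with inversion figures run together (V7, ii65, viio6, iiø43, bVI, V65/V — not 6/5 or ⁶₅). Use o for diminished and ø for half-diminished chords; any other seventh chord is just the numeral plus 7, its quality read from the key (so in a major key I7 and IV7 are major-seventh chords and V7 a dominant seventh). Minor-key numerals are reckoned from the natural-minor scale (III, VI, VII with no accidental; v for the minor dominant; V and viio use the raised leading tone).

The pitches B-D-F-A form a half-diminished seventh chord rooted on B.
B sits a half step below C (VI in E minor); a diminished chord there is the applied leading-tone chord of VI.
With D in the bass the chord is in first inversion, so the figured bass is 65.

viiø65/VI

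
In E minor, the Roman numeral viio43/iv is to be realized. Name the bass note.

D

The applied chord viio43/iv is rooted on G#: G#-B-D-F.
The figure 43 means second inversion — the fifth is in the bass.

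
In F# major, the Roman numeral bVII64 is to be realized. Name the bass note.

B

bVII in F# major has root E; the chord is E-G#-B.
The figure 64 means second inversion — the fifth is in the bass.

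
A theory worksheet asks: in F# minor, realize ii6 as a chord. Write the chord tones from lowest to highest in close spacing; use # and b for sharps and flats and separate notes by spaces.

Scale degree 2 in F# minor is G#; here the chord built on it is altered to a minor triad. ii6 is the minor supertonic, borrowed from the parallel major (the Dorian ii).
So the chord is G#-B-D#, a minor triad.
The figured bass 6 indicates first inversion, placing the third (B) in the bass: B-D#-G#.

B D# G#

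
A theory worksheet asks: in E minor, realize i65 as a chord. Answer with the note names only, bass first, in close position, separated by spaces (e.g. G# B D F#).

The numeral's case and figure indicate a minor seventh chord. In E minor its root, the first degree, is E.
Stacking thirds from E gives E-G-B-D.
The figured bass 65 indicates first inversion, placing the third (G) in the bass: G-B-D-E.

G B D E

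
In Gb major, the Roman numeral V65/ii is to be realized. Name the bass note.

The applied chord V65/ii is rooted on Eb: Eb-G-Bb-Db.
The figure 65 means first inversion — the third is in the bass.

G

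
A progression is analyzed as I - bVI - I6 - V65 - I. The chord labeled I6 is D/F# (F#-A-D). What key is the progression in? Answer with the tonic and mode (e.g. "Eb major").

D major

The chord D/F# is a major triad rooted on D; its label is I6.
If D is scale degree 1 and the mode makes that degree carry a major triad, the tonic is D and the mode is major.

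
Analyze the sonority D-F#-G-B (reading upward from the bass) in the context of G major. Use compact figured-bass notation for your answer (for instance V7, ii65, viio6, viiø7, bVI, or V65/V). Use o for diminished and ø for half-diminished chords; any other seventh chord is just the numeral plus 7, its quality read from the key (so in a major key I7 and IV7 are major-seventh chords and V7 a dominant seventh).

I43

Stacked in thirds the chord is G-B-D-F#: a major seventh chord on G.
G is scale degree 1 in G major, and a major seventh chord on that degree is written I7.
With D in the bass the chord is in second inversion, so the figured bass is 43.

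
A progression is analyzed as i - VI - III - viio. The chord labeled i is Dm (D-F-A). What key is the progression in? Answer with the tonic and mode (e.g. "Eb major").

The anchor chord is a minor triad on D, labeled i.
If D is scale degree 1 and the mode makes that degree carry a minor triad, the tonic is D and the mode is minor.

D minor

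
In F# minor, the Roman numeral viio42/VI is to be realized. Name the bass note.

Bb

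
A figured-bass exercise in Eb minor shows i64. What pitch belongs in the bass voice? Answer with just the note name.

i in Eb minor has root Eb; the chord is Eb-Gb-Bb.
The figure 64 means second inversion — the fifth is in the bass.

Bb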